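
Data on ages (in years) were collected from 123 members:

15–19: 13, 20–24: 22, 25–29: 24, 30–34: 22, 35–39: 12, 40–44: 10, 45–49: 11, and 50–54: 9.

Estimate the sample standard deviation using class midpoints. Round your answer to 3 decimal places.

10.359

Midpoints: 17, 22, 27, 32, 37, 42, 47, 52
n = 123, Σfm = 3906, mean = 31.7561
Σfm² = 137132
Σf(m − x̄)² = Σfm² − (Σfm)²/n = 137132 − 3906²/123 = 13092.6829
Sample variance = 13092.6829 / 122 = 107.3171
Standard deviation = √107.3171 = 10.3594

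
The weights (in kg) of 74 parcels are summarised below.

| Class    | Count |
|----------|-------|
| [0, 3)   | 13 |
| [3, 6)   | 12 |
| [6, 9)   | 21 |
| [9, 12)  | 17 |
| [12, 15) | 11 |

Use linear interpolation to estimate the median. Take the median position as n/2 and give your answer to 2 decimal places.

Cumulative frequencies: 13, 25, 46, 63, 74
n = 74; position = n/2 = 37.
This falls in the class [6, 9): L = 6, F = 25, f = 21, h = 3.
Median ≈ 6 + ((37 − 25) / 21) × 3 = 7.7143

7.71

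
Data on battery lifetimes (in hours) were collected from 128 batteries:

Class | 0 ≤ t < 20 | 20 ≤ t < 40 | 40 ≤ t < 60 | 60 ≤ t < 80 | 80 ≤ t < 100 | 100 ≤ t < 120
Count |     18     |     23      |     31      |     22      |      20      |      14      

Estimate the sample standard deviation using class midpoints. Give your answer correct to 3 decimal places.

Midpoints: 10, 30, 50, 70, 90, 110
n = 128, Σfm = 7300, mean = 57.0312
Σfm² = 539200
Σf(m − x̄)² = Σfm² − (Σfm)²/n = 539200 − 7300²/128 = 122871.8750
Sample variance = 122871.8750 / 127 = 967.4951
Standard deviation = √967.4951 = 31.1046

31.105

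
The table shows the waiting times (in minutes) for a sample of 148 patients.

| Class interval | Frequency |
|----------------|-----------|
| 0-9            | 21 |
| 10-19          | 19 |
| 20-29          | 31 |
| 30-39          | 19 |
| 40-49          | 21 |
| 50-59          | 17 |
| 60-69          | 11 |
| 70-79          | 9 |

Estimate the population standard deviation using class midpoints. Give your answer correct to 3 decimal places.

Midpoints: 4.5, 14.5, 24.5, 34.5, 44.5, 54.5, 64.5, 74.5
n = 148, Σfm = 5026, mean = 33.9595
Σfm² = 233437
Σf(m − x̄)² = Σfm² − (Σfm)²/n = 233437 − 5026²/148 = 62756.7568
Population variance = 62756.7568 / 148 = 424.0321
Standard deviation = √424.0321 = 20.5920

20.592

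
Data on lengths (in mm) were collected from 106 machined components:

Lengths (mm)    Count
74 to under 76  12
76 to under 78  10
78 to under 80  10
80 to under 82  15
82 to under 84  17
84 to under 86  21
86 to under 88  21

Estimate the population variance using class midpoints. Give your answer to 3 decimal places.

Midpoints: 75, 77, 79, 81, 83, 85, 87
n = 106, Σfm = 8698, mean = 82.0566
Σfm² = 715402
Σf(m − x̄)² = Σfm² − (Σfm)²/n = 715402 − 8698²/106 = 1673.6604
Population variance = 1673.6604 / 106 = 15.7892

15.789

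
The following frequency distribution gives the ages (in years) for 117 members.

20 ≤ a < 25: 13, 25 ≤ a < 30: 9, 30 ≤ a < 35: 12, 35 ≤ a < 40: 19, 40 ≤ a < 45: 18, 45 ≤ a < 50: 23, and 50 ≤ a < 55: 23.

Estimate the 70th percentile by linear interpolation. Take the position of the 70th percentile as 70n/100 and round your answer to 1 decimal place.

47.4

Cumulative frequencies: 13, 22, 34, 53, 71, 94, 117
n = 117; position = 70n/100 = 81.9.
This falls in the class 45 ≤ a < 50: L = 45, F = 71, f = 23, h = 5.
70th percentile ≈ 45 + ((81.9 − 71) / 23) × 5 = 47.3696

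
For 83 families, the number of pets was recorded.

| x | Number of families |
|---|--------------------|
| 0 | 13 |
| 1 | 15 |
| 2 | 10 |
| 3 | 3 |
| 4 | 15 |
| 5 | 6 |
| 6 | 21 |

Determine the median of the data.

4

Cumulative frequencies: 13, 28, 38, 41, 56, 62, 83
n = 83, so the median is the value in position (n+1)/2 = 42.
Position 42 falls at value 4.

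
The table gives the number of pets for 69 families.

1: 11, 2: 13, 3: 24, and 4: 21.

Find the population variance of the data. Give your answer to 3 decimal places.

1.089

Values: 1, 2, 3, 4
n = 69, Σfx = 193, mean = 2.7971
Σfx² = 615
Σf(x − x̄)² = Σfx² − (Σfx)²/n = 615 − 193²/69 = 75.1594
Population variance = 75.1594 / 69 = 1.0893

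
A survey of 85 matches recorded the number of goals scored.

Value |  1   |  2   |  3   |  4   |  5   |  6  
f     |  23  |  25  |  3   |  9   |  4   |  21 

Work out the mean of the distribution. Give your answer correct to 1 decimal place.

Values: 1, 2, 3, 4, 5, 6
Σfx = 23×1 + 25×2 + 3×3 + 9×4 + 4×5 + 21×6 = 264
n = Σf = 85
Mean = 264 / 85 = 3.1059

3.1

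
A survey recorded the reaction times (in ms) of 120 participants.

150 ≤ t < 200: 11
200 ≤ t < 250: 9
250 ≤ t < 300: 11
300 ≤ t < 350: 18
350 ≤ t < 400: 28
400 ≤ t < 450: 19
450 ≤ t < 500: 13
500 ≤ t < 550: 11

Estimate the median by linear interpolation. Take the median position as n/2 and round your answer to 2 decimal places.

Cumulative frequencies: 11, 20, 31, 49, 77, 96, 109, 120
n = 120; position = n/2 = 60.
This falls in the class 350 ≤ t < 400: L = 350, F = 49, f = 28, h = 50.
Median ≈ 350 + ((60 − 49) / 28) × 50 = 369.6429

369.64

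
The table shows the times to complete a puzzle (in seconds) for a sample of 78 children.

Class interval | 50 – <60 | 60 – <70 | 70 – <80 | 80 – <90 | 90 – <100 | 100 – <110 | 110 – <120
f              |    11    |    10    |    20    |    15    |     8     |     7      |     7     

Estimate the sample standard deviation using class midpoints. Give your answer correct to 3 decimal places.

17.891

Midpoints: 55, 65, 75, 85, 95, 105, 115
n = 78, Σfm = 6330, mean = 81.1538
Σfm² = 538350
Σf(m − x̄)² = Σfm² − (Σfm)²/n = 538350 − 6330²/78 = 24646.1538
Sample variance = 24646.1538 / 77 = 320.0799
Standard deviation = √320.0799 = 17.8908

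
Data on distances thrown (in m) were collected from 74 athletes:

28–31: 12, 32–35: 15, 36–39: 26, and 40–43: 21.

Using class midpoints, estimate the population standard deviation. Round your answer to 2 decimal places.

4.15

Midpoints: 29.5, 33.5, 37.5, 41.5
n = 74, Σfm = 2703, mean = 36.5270
Σfm² = 100006.5
Σf(m − x̄)² = Σfm² − (Σfm)²/n = 100006.5 − 2703²/74 = 1273.9459
Population variance = 1273.9459 / 74 = 17.2155
Standard deviation = √17.2155 = 4.1492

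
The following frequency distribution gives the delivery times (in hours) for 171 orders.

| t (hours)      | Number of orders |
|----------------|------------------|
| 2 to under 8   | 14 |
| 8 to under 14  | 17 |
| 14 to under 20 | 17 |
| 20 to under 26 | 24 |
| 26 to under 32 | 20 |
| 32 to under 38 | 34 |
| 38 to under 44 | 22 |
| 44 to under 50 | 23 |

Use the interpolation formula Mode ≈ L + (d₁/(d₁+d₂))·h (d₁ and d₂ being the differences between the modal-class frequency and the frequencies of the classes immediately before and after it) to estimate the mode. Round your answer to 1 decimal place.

Modal class: 32 to under 38 (highest frequency 34).
d₁ = 34 − 20 = 14, d₂ = 34 − 22 = 12
Mode ≈ 32 + (14/(14+12)) × 6 = 32 + 3.2308 = 35.2308

35.2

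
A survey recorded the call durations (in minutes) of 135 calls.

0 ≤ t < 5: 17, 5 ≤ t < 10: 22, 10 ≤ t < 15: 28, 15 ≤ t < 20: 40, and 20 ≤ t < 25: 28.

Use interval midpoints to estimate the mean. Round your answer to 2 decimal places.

13.98

Midpoints: 2.5, 7.5, 12.5, 17.5, 22.5
Σfm = 17×2.5 + 22×7.5 + 28×12.5 + 40×17.5 + 28×22.5 = 1887.5
n = Σf = 135
Mean = 1887.5 / 135 = 13.9815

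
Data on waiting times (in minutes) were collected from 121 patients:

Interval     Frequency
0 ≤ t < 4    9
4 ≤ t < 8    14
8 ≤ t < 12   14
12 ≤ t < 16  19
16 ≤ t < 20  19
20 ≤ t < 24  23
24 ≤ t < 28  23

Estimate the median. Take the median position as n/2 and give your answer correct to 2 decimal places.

16.95

Cumulative frequencies: 9, 23, 37, 56, 75, 98, 121
n = 121; position = n/2 = 60.5.
This falls in the class 16 ≤ t < 20: L = 16, F = 56, f = 19, h = 4.
Median ≈ 16 + ((60.5 − 56) / 19) × 4 = 16.9474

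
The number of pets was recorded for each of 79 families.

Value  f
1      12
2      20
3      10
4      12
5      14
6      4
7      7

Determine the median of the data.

Cumulative frequencies: 12, 32, 42, 54, 68, 72, 79
n = 79, so the median is the value in position (n+1)/2 = 40.
Position 40 falls at value 3.

3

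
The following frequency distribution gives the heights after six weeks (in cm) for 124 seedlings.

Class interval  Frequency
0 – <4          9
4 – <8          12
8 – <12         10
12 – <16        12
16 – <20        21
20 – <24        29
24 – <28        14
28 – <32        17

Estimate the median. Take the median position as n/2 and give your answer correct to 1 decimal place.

19.6

Cumulative frequencies: 9, 21, 31, 43, 64, 93, 107, 124
n = 124; position = n/2 = 62.
This falls in the class 16 – <20: L = 16, F = 43, f = 21, h = 4.
Median ≈ 16 + ((62 − 43) / 21) × 4 = 19.6190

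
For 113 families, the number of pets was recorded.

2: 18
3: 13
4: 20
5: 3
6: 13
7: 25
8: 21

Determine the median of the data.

6

Cumulative frequencies: 18, 31, 51, 54, 67, 92, 113
n = 113, so the median is the value in position (n+1)/2 = 57.
Position 57 falls at value 6.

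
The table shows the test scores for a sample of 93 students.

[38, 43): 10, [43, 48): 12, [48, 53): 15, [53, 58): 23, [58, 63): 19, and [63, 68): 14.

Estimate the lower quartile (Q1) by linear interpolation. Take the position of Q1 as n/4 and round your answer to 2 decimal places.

Cumulative frequencies: 10, 22, 37, 60, 79, 93
n = 93; position = n/4 = 23.25.
This falls in the class [48, 53): L = 48, F = 22, f = 15, h = 5.
Lower quartile ≈ 48 + ((23.25 − 22) / 15) × 5 = 48.4167

48.42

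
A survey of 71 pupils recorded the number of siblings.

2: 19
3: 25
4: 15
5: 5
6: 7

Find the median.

Cumulative frequencies: 19, 44, 59, 64, 71
n = 71, so the median is the value in position (n+1)/2 = 36.
Position 36 falls at value 3.

3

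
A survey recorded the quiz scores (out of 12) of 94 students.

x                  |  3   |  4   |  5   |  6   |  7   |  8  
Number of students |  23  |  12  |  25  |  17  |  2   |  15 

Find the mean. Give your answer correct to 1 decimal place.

Values: 3, 4, 5, 6, 7, 8
Σfx = 23×3 + 12×4 + 25×5 + 17×6 + 2×7 + 15×8 = 478
n = Σf = 94
Mean = 478 / 94 = 5.0851

5.1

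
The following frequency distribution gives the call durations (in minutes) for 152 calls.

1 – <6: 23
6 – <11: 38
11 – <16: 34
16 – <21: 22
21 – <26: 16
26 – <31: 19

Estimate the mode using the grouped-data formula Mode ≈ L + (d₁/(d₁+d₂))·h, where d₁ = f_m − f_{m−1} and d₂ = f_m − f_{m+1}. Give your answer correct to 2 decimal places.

9.95

Modal class: 6 – <11 (highest frequency 38).
d₁ = 38 − 23 = 15, d₂ = 38 − 34 = 4
Mode ≈ 6 + (15/(15+4)) × 5 = 6 + 3.9474 = 9.9474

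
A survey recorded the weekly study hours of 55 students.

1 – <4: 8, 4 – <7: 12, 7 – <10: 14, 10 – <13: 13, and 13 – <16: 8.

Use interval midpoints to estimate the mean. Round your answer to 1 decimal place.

Midpoints: 2.5, 5.5, 8.5, 11.5, 14.5
Σfm = 8×2.5 + 12×5.5 + 14×8.5 + 13×11.5 + 8×14.5 = 470.5
n = Σf = 55
Mean = 470.5 / 55 = 8.5545

8.6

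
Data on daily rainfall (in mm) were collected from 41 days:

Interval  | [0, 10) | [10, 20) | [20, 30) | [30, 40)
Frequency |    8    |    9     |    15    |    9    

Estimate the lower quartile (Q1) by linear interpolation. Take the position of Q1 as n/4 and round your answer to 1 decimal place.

Cumulative frequencies: 8, 17, 32, 41
n = 41; position = n/4 = 10.25.
This falls in the class [10, 20): L = 10, F = 8, f = 9, h = 10.
Lower quartile ≈ 10 + ((10.25 − 8) / 9) × 10 = 12.5000

12.5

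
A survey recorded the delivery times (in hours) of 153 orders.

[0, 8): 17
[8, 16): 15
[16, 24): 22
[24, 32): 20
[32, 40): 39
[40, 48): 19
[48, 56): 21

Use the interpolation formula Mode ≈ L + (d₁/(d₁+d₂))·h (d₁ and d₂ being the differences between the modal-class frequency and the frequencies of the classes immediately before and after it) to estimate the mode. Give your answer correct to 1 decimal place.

35.9

Modal class: [32, 40) (highest frequency 39).
d₁ = 39 − 20 = 19, d₂ = 39 − 19 = 20
Mode ≈ 32 + (19/(19+20)) × 8 = 32 + 3.8974 = 35.8974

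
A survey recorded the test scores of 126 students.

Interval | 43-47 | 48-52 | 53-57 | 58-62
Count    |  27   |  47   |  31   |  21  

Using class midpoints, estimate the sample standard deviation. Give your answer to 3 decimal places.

5.004

Midpoints: 45, 50, 55, 60
n = 126, Σfm = 6530, mean = 51.8254
Σfm² = 341550
Σf(m − x̄)² = Σfm² − (Σfm)²/n = 341550 − 6530²/126 = 3130.1587
Sample variance = 3130.1587 / 125 = 25.0413
Standard deviation = √25.0413 = 5.0041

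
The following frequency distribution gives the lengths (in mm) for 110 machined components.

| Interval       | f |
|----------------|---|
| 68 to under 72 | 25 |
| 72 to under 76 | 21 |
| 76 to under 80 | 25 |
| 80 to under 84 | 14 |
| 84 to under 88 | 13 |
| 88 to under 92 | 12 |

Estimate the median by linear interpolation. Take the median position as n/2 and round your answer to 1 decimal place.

Cumulative frequencies: 25, 46, 71, 85, 98, 110
n = 110; position = n/2 = 55.
This falls in the class 76 to under 80: L = 76, F = 46, f = 25, h = 4.
Median ≈ 76 + ((55 − 46) / 25) × 4 = 77.4400

77.4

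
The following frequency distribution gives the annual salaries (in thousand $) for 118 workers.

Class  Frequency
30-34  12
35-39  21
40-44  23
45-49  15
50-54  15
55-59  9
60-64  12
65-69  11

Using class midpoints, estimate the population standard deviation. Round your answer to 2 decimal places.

Midpoints: 32, 37, 42, 47, 52, 57, 62, 67
n = 118, Σfm = 5606, mean = 47.5085
Σfm² = 280052
Σf(m − x̄)² = Σfm² − (Σfm)²/n = 280052 − 5606²/118 = 13719.4915
Population variance = 13719.4915 / 118 = 116.2669
Standard deviation = √116.2669 = 10.7827

10.78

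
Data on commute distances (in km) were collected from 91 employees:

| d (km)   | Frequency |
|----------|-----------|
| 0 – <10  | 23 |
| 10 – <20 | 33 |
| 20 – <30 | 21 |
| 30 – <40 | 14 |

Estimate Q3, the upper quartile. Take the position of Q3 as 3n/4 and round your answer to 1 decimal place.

Cumulative frequencies: 23, 56, 77, 91
n = 91; position = 3n/4 = 68.25.
This falls in the class 20 – <30: L = 20, F = 56, f = 21, h = 10.
Upper quartile ≈ 20 + ((68.25 − 56) / 21) × 10 = 25.8333

25.8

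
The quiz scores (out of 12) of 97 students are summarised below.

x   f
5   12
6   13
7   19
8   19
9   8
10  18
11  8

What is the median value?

8

Cumulative frequencies: 12, 25, 44, 63, 71, 89, 97
n = 97, so the median is the value in position (n+1)/2 = 49.
Position 49 falls at value 8.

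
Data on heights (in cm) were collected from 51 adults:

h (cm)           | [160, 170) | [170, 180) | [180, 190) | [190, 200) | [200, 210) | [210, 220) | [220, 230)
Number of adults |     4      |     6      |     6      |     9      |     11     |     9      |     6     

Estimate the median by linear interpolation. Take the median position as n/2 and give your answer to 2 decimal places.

200.45

Cumulative frequencies: 4, 10, 16, 25, 36, 45, 51
n = 51; position = n/2 = 25.5.
This falls in the class [200, 210): L = 200, F = 25, f = 11, h = 10.
Median ≈ 200 + ((25.5 − 25) / 11) × 10 = 200.4545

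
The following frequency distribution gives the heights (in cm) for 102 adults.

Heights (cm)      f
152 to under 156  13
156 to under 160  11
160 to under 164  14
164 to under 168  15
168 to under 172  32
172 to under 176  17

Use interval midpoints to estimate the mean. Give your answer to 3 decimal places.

165.647

Midpoints: 154, 158, 162, 166, 170, 174
Σfm = 13×154 + 11×158 + 14×162 + 15×166 + 32×170 + 17×174 = 16896
n = Σf = 102
Mean = 16896 / 102 = 165.6471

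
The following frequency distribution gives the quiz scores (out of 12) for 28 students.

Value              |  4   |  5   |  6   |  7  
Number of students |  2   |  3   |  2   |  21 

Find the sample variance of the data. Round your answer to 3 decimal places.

Values: 4, 5, 6, 7
n = 28, Σfx = 182, mean = 6.5000
Σfx² = 1208
Σf(x − x̄)² = Σfx² − (Σfx)²/n = 1208 − 182²/28 = 25.0000
Sample variance = 25.0000 / 27 = 0.9259

0.926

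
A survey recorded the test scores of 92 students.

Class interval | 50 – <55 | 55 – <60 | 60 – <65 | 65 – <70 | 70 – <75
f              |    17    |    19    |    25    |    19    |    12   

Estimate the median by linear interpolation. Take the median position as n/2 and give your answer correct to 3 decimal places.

Cumulative frequencies: 17, 36, 61, 80, 92
n = 92; position = n/2 = 46.
This falls in the class 60 – <65: L = 60, F = 36, f = 25, h = 5.
Median ≈ 60 + ((46 − 36) / 25) × 5 = 62.0000

62.000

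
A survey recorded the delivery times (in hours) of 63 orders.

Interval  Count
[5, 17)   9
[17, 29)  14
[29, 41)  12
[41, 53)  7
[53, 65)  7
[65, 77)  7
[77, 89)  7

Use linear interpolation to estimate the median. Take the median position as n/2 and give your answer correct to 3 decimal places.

37.500

Cumulative frequencies: 9, 23, 35, 42, 49, 56, 63
n = 63; position = n/2 = 31.5.
This falls in the class [29, 41): L = 29, F = 23, f = 12, h = 12.
Median ≈ 29 + ((31.5 − 23) / 12) × 12 = 37.5000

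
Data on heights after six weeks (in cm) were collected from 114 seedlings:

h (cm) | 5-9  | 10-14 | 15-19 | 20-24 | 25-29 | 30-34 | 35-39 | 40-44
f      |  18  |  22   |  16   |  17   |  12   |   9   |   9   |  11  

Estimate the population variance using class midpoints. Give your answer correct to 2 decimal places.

124.89

Midpoints: 7, 12, 17, 22, 27, 32, 37, 42
n = 114, Σfm = 2443, mean = 21.4298
Σfm² = 66591
Σf(m − x̄)² = Σfm² − (Σfm)²/n = 66591 − 2443²/114 = 14237.9386
Population variance = 14237.9386 / 114 = 124.8942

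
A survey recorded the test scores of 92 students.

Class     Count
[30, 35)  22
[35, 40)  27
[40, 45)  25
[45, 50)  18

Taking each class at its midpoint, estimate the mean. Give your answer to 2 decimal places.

Midpoints: 32.5, 37.5, 42.5, 47.5
Σfm = 22×32.5 + 27×37.5 + 25×42.5 + 18×47.5 = 3645
n = Σf = 92
Mean = 3645 / 92 = 39.6196

39.62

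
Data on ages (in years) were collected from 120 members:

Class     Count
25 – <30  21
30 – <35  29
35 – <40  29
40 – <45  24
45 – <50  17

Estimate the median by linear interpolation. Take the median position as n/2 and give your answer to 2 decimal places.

Cumulative frequencies: 21, 50, 79, 103, 120
n = 120; position = n/2 = 60.
This falls in the class 35 – <40: L = 35, F = 50, f = 29, h = 5.
Median ≈ 35 + ((60 − 50) / 29) × 5 = 36.7241

36.72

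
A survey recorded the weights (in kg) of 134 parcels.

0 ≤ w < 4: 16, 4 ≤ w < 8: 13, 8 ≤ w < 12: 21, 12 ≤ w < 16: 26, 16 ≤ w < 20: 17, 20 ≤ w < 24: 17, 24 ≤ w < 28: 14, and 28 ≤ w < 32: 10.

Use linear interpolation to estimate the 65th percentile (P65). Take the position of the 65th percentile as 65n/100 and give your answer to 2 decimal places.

18.61

Cumulative frequencies: 16, 29, 50, 76, 93, 110, 124, 134
n = 134; position = 65n/100 = 87.1.
This falls in the class 16 ≤ w < 20: L = 16, F = 76, f = 17, h = 4.
65th percentile ≈ 16 + ((87.1 − 76) / 17) × 4 = 18.6118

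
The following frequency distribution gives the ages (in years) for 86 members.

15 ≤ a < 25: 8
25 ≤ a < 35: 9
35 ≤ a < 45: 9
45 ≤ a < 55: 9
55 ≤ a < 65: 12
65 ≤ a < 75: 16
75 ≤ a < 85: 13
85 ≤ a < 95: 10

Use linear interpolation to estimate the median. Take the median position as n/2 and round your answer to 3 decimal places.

61.667

Cumulative frequencies: 8, 17, 26, 35, 47, 63, 76, 86
n = 86; position = n/2 = 43.
This falls in the class 55 ≤ a < 65: L = 55, F = 35, f = 12, h = 10.
Median ≈ 55 + ((43 − 35) / 12) × 10 = 61.6667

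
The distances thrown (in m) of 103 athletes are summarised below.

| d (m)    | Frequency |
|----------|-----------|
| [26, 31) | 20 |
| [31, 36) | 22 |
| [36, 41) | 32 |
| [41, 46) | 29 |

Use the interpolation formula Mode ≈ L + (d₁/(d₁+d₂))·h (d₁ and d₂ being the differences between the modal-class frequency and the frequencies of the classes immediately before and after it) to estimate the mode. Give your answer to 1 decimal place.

39.8

Modal class: [36, 41) (highest frequency 32).
d₁ = 32 − 22 = 10, d₂ = 32 − 29 = 3
Mode ≈ 36 + (10/(10+3)) × 5 = 36 + 3.8462 = 39.8462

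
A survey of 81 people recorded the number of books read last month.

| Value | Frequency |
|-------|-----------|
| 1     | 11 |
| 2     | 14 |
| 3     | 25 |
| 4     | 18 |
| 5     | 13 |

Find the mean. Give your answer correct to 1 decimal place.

Values: 1, 2, 3, 4, 5
Σfx = 11×1 + 14×2 + 25×3 + 18×4 + 13×5 = 251
n = Σf = 81
Mean = 251 / 81 = 3.0988

3.1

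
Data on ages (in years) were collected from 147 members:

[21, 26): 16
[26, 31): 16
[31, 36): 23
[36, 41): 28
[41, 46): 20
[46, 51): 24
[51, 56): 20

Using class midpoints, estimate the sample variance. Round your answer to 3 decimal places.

Midpoints: 23.5, 28.5, 33.5, 38.5, 43.5, 48.5, 53.5
n = 147, Σfm = 5784.5, mean = 39.3503
Σfm² = 240690.75
Σf(m − x̄)² = Σfm² − (Σfm)²/n = 240690.75 − 5784.5²/147 = 13068.7075
Sample variance = 13068.7075 / 146 = 89.5117

89.512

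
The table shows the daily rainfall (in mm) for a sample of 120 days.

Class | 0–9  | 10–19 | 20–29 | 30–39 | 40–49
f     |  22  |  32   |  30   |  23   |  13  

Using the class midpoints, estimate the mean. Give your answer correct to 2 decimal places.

22.25

Midpoints: 4.5, 14.5, 24.5, 34.5, 44.5
Σfm = 22×4.5 + 32×14.5 + 30×24.5 + 23×34.5 + 13×44.5 = 2670
n = Σf = 120
Mean = 2670 / 120 = 22.2500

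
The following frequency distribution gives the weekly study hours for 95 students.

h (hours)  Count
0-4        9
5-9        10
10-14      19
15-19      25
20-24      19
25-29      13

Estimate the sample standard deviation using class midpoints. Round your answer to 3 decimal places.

Midpoints: 2, 7, 12, 17, 22, 27
n = 95, Σfm = 1510, mean = 15.8947
Σfm² = 29160
Σf(m − x̄)² = Σfm² − (Σfm)²/n = 29160 − 1510²/95 = 5158.9474
Sample variance = 5158.9474 / 94 = 54.8824
Standard deviation = √54.8824 = 7.4083

7.408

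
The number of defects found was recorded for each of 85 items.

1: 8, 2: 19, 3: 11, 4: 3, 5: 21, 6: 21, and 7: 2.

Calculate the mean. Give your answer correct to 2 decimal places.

3.95

Values: 1, 2, 3, 4, 5, 6, 7
Σfx = 8×1 + 19×2 + 11×3 + 3×4 + 21×5 + 21×6 + 2×7 = 336
n = Σf = 85
Mean = 336 / 85 = 3.9529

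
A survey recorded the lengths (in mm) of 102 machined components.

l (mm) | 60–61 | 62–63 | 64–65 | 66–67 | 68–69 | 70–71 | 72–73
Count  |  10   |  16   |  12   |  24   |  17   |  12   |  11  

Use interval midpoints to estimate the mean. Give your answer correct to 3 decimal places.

Midpoints: 60.5, 62.5, 64.5, 66.5, 68.5, 70.5, 72.5
Σfm = 10×60.5 + 16×62.5 + 12×64.5 + 24×66.5 + 17×68.5 + 12×70.5 + 11×72.5 = 6783
n = Σf = 102
Mean = 6783 / 102 = 66.5000

66.500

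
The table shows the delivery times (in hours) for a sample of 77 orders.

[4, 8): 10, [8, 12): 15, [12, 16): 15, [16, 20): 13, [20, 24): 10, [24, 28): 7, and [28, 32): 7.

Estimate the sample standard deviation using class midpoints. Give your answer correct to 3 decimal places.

Midpoints: 6, 10, 14, 18, 22, 26, 30
n = 77, Σfm = 1266, mean = 16.4416
Σfm² = 24884
Σf(m − x̄)² = Σfm² − (Σfm)²/n = 24884 − 1266²/77 = 4068.9870
Sample variance = 4068.9870 / 76 = 53.5393
Standard deviation = √53.5393 = 7.3171

7.317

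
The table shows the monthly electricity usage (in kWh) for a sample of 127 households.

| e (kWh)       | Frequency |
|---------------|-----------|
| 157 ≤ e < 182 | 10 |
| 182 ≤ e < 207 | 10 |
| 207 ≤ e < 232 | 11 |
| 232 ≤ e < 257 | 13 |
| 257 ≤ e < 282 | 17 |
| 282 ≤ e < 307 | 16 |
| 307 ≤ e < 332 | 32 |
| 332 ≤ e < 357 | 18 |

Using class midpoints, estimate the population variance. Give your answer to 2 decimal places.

2984.14

Midpoints: 169.5, 194.5, 219.5, 244.5, 269.5, 294.5, 319.5, 344.5
n = 127, Σfm = 34951.5, mean = 275.2087
Σfm² = 9997941.75
Σf(m − x̄)² = Σfm² − (Σfm)²/n = 9997941.75 − 34951.5²/127 = 378986.2205
Population variance = 378986.2205 / 127 = 2984.1435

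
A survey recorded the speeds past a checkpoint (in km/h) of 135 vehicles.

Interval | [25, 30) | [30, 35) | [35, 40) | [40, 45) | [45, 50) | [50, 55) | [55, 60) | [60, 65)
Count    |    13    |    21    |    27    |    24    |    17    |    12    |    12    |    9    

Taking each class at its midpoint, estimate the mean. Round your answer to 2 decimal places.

42.69

Midpoints: 27.5, 32.5, 37.5, 42.5, 47.5, 52.5, 57.5, 62.5
Σfm = 13×27.5 + 21×32.5 + 27×37.5 + 24×42.5 + 17×47.5 + 12×52.5 + 12×57.5 + 9×62.5 = 5762.5
n = Σf = 135
Mean = 5762.5 / 135 = 42.6852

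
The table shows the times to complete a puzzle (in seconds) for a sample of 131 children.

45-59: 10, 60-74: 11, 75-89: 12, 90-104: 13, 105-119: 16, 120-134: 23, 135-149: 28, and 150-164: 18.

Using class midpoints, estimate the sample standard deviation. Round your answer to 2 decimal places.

Midpoints: 52, 67, 82, 97, 112, 127, 142, 157
n = 131, Σfm = 15017, mean = 114.6336
Σfm² = 1859369
Σf(m − x̄)² = Σfm² − (Σfm)²/n = 1859369 − 15017²/131 = 137916.4122
Sample variance = 137916.4122 / 130 = 1060.8955
Standard deviation = √1060.8955 = 32.5714

32.57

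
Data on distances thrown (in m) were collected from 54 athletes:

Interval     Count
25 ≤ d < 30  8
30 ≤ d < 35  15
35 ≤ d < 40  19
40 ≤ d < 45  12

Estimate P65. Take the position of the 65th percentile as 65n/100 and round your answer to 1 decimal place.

Cumulative frequencies: 8, 23, 42, 54
n = 54; position = 65n/100 = 35.1.
This falls in the class 35 ≤ d < 40: L = 35, F = 23, f = 19, h = 5.
65th percentile ≈ 35 + ((35.1 − 23) / 19) × 5 = 38.1842

38.2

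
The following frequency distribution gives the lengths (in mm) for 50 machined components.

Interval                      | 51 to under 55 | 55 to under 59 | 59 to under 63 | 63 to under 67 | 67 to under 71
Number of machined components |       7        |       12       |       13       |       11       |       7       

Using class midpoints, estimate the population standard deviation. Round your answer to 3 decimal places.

Midpoints: 53, 57, 61, 65, 69
n = 50, Σfm = 3046, mean = 60.9200
Σfm² = 186826
Σf(m − x̄)² = Σfm² − (Σfm)²/n = 186826 − 3046²/50 = 1263.6800
Population variance = 1263.6800 / 50 = 25.2736
Standard deviation = √25.2736 = 5.0273

5.027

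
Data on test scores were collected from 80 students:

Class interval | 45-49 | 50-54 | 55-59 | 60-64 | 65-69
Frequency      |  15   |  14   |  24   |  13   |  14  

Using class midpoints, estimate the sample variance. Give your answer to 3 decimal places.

45.218

Midpoints: 47, 52, 57, 62, 67
n = 80, Σfm = 4545, mean = 56.8125
Σfm² = 261785
Σf(m − x̄)² = Σfm² − (Σfm)²/n = 261785 − 4545²/80 = 3572.1875
Sample variance = 3572.1875 / 79 = 45.2176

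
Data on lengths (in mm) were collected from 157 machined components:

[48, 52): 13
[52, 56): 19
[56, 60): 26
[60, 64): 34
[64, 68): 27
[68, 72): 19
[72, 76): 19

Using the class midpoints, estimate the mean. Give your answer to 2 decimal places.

Midpoints: 50, 54, 58, 62, 66, 70, 74
Σfm = 13×50 + 19×54 + 26×58 + 34×62 + 27×66 + 19×70 + 19×74 = 9810
n = Σf = 157
Mean = 9810 / 157 = 62.4841

62.48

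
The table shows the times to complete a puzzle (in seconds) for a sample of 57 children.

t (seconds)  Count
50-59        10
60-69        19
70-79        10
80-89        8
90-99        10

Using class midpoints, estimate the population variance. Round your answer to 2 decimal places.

184.00

Midpoints: 54.5, 64.5, 74.5, 84.5, 94.5
n = 57, Σfm = 4136.5, mean = 72.5702
Σfm² = 310674.25
Σf(m − x̄)² = Σfm² − (Σfm)²/n = 310674.25 − 4136.5²/57 = 10487.7193
Population variance = 10487.7193 / 57 = 183.9951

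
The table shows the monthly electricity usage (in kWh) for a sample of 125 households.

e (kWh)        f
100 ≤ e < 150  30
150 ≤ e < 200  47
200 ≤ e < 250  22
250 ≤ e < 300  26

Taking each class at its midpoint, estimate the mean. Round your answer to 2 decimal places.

192.60

Midpoints: 125, 175, 225, 275
Σfm = 30×125 + 47×175 + 22×225 + 26×275 = 24075
n = Σf = 125
Mean = 24075 / 125 = 192.6000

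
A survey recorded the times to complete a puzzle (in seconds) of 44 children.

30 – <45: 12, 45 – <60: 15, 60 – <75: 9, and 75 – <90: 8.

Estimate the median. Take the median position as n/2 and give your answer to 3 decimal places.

55.000

Cumulative frequencies: 12, 27, 36, 44
n = 44; position = n/2 = 22.
This falls in the class 45 – <60: L = 45, F = 12, f = 15, h = 15.
Median ≈ 45 + ((22 − 12) / 15) × 15 = 55.0000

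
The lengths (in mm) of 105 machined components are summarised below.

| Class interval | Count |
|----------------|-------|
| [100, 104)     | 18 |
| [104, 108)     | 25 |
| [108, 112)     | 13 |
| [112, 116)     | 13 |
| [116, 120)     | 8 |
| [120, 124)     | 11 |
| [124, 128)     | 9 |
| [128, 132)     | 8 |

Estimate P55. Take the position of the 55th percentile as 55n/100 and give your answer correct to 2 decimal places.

Cumulative frequencies: 18, 43, 56, 69, 77, 88, 97, 105
n = 105; position = 55n/100 = 57.75.
This falls in the class [112, 116): L = 112, F = 56, f = 13, h = 4.
55th percentile ≈ 112 + ((57.75 − 56) / 13) × 4 = 112.5385

112.54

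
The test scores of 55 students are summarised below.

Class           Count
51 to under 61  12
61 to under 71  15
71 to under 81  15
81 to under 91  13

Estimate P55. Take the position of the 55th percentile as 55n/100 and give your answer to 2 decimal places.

Cumulative frequencies: 12, 27, 42, 55
n = 55; position = 55n/100 = 30.25.
This falls in the class 71 to under 81: L = 71, F = 27, f = 15, h = 10.
55th percentile ≈ 71 + ((30.25 − 27) / 15) × 10 = 73.1667

73.17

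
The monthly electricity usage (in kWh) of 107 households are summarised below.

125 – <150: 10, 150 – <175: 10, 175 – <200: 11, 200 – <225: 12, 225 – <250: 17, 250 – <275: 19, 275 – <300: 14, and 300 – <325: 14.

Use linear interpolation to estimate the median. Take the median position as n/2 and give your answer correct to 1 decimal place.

Cumulative frequencies: 10, 20, 31, 43, 60, 79, 93, 107
n = 107; position = n/2 = 53.5.
This falls in the class 225 – <250: L = 225, F = 43, f = 17, h = 25.
Median ≈ 225 + ((53.5 − 43) / 17) × 25 = 240.4412

240.4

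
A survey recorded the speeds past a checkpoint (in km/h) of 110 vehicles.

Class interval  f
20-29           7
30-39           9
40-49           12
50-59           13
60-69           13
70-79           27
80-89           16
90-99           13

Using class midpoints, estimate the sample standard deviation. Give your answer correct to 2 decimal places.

Midpoints: 24.5, 34.5, 44.5, 54.5, 64.5, 74.5, 84.5, 94.5
n = 110, Σfm = 7155, mean = 65.0455
Σfm² = 511567.5
Σf(m − x̄)² = Σfm² − (Σfm)²/n = 511567.5 − 7155²/110 = 46167.2727
Sample variance = 46167.2727 / 109 = 423.5530
Standard deviation = √423.5530 = 20.5804

20.58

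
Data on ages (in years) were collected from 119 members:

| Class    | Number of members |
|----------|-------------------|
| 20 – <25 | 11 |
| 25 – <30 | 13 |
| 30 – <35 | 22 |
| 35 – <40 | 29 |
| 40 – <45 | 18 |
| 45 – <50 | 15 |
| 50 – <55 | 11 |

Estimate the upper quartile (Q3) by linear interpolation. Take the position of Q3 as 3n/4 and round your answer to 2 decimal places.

43.96

Cumulative frequencies: 11, 24, 46, 75, 93, 108, 119
n = 119; position = 3n/4 = 89.25.
This falls in the class 40 – <45: L = 40, F = 75, f = 18, h = 5.
Upper quartile ≈ 40 + ((89.25 − 75) / 18) × 5 = 43.9583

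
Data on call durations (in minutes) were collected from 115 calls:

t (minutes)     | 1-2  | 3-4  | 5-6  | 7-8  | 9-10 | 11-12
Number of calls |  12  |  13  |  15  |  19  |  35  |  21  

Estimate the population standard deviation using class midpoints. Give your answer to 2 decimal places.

3.20

Midpoints: 1.5, 3.5, 5.5, 7.5, 9.5, 11.5
n = 115, Σfm = 862.5, mean = 7.5000
Σfm² = 7644.75
Σf(m − x̄)² = Σfm² − (Σfm)²/n = 7644.75 − 862.5²/115 = 1176.0000
Population variance = 1176.0000 / 115 = 10.2261
Standard deviation = √10.2261 = 3.1978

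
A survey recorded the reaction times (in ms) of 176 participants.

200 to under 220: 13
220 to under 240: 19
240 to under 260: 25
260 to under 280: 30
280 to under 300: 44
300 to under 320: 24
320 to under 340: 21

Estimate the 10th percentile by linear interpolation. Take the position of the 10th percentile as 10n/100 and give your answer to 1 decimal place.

Cumulative frequencies: 13, 32, 57, 87, 131, 155, 176
n = 176; position = 10n/100 = 17.6.
This falls in the class 220 to under 240: L = 220, F = 13, f = 19, h = 20.
10th percentile ≈ 220 + ((17.6 − 13) / 19) × 20 = 224.8421

224.8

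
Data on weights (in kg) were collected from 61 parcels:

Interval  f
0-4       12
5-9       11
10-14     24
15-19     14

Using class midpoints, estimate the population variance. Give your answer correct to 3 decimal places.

Midpoints: 2, 7, 12, 17
n = 61, Σfm = 627, mean = 10.2787
Σfm² = 8089
Σf(m − x̄)² = Σfm² − (Σfm)²/n = 8089 − 627²/61 = 1644.2623
Population variance = 1644.2623 / 61 = 26.9551

26.955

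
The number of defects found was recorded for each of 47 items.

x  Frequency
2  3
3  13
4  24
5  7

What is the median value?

Cumulative frequencies: 3, 16, 40, 47
n = 47, so the median is the value in position (n+1)/2 = 24.
Position 24 falls at value 4.

4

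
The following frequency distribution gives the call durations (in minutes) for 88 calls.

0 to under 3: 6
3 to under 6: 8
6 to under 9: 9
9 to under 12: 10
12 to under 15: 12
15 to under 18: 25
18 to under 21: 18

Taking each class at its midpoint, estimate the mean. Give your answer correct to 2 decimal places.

Midpoints: 1.5, 4.5, 7.5, 10.5, 13.5, 16.5, 19.5
Σfm = 6×1.5 + 8×4.5 + 9×7.5 + 10×10.5 + 12×13.5 + 25×16.5 + 18×19.5 = 1143
n = Σf = 88
Mean = 1143 / 88 = 12.9886

12.99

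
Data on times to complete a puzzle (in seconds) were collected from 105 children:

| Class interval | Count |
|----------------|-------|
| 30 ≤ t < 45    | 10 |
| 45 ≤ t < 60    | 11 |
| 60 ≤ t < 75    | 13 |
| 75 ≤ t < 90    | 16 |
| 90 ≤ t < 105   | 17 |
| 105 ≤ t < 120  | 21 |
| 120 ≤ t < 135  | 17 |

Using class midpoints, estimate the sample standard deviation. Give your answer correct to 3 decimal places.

28.737

Midpoints: 37.5, 52.5, 67.5, 82.5, 97.5, 112.5, 127.5
n = 105, Σfm = 9337.5, mean = 88.9286
Σfm² = 916256.25
Σf(m − x̄)² = Σfm² − (Σfm)²/n = 916256.25 − 9337.5²/105 = 85885.7143
Sample variance = 85885.7143 / 104 = 825.8242
Standard deviation = √825.8242 = 28.7372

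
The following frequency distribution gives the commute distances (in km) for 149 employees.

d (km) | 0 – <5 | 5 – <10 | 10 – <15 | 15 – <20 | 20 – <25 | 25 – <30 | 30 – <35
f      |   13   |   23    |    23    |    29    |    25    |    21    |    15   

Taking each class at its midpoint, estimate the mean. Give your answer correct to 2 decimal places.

17.63

Midpoints: 2.5, 7.5, 12.5, 17.5, 22.5, 27.5, 32.5
Σfm = 13×2.5 + 23×7.5 + 23×12.5 + 29×17.5 + 25×22.5 + 21×27.5 + 15×32.5 = 2627.5
n = Σf = 149
Mean = 2627.5 / 149 = 17.6342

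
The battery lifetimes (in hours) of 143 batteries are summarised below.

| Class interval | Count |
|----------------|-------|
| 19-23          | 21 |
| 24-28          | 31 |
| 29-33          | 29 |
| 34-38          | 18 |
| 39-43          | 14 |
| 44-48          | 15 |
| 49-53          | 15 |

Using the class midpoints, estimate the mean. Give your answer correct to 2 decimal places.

Midpoints: 21, 26, 31, 36, 41, 46, 51
Σfm = 21×21 + 31×26 + 29×31 + 18×36 + 14×41 + 15×46 + 15×51 = 4823
n = Σf = 143
Mean = 4823 / 143 = 33.7273

33.73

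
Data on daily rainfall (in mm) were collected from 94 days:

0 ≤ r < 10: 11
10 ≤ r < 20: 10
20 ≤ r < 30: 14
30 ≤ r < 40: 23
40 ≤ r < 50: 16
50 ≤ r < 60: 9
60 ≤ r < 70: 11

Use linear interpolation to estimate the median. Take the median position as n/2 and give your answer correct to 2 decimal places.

35.22

Cumulative frequencies: 11, 21, 35, 58, 74, 83, 94
n = 94; position = n/2 = 47.
This falls in the class 30 ≤ r < 40: L = 30, F = 35, f = 23, h = 10.
Median ≈ 30 + ((47 − 35) / 23) × 10 = 35.2174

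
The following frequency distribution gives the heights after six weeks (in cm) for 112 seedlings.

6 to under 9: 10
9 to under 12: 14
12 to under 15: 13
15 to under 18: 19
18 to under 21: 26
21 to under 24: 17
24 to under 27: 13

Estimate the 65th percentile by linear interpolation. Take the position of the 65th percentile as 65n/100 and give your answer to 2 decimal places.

Cumulative frequencies: 10, 24, 37, 56, 82, 99, 112
n = 112; position = 65n/100 = 72.8.
This falls in the class 18 to under 21: L = 18, F = 56, f = 26, h = 3.
65th percentile ≈ 18 + ((72.8 − 56) / 26) × 3 = 19.9385

19.94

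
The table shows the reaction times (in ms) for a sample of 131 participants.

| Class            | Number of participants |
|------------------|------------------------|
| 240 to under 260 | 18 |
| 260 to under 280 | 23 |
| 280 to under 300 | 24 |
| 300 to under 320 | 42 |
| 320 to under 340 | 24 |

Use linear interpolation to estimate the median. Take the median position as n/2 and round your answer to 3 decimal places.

Cumulative frequencies: 18, 41, 65, 107, 131
n = 131; position = n/2 = 65.5.
This falls in the class 300 to under 320: L = 300, F = 65, f = 42, h = 20.
Median ≈ 300 + ((65.5 − 65) / 42) × 20 = 300.2381

300.238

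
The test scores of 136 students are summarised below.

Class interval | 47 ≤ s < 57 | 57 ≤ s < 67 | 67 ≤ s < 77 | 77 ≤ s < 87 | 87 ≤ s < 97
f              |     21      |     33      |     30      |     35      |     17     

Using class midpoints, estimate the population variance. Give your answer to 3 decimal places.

161.570

Midpoints: 52, 62, 72, 82, 92
n = 136, Σfm = 9732, mean = 71.5588
Σfm² = 718384
Σf(m − x̄)² = Σfm² − (Σfm)²/n = 718384 − 9732²/136 = 21973.5294
Population variance = 21973.5294 / 136 = 161.5701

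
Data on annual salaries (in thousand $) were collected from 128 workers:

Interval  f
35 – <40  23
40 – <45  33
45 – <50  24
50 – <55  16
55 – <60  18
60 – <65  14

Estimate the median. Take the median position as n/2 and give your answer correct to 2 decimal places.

46.67

Cumulative frequencies: 23, 56, 80, 96, 114, 128
n = 128; position = n/2 = 64.
This falls in the class 45 – <50: L = 45, F = 56, f = 24, h = 5.
Median ≈ 45 + ((64 − 56) / 24) × 5 = 46.6667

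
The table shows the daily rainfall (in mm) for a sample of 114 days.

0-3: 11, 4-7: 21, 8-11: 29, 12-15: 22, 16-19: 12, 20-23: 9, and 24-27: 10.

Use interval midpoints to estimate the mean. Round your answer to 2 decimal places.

11.96

Midpoints: 1.5, 5.5, 9.5, 13.5, 17.5, 21.5, 25.5
Σfm = 11×1.5 + 21×5.5 + 29×9.5 + 22×13.5 + 12×17.5 + 9×21.5 + 10×25.5 = 1363
n = Σf = 114
Mean = 1363 / 114 = 11.9561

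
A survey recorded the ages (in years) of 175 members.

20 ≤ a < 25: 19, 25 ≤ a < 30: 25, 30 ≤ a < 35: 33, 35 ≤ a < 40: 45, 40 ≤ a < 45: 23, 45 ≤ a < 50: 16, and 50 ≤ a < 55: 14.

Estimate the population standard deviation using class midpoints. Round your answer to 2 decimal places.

Midpoints: 22.5, 27.5, 32.5, 37.5, 42.5, 47.5, 52.5
n = 175, Σfm = 6347.5, mean = 36.2714
Σfm² = 242893.75
Σf(m − x̄)² = Σfm² − (Σfm)²/n = 242893.75 − 6347.5²/175 = 12660.8571
Population variance = 12660.8571 / 175 = 72.3478
Standard deviation = √72.3478 = 8.5057

8.51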